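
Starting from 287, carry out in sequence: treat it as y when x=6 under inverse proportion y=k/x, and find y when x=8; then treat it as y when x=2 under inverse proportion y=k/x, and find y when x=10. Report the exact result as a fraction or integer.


Start with 287.
Step 1: Inverse prop: k = (287)*6; new y = k/8 = 287*6/8 = 861/4
Step 2: Inverse prop: k = (861/4)*2; new y = k/10 = 861/4*2/10 = 861/20
Final result = 861/20

861/20


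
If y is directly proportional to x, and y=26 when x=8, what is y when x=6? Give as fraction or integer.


Direct proportion: y = kx
Find k: k = 26/8 = 13/4
Compute y at x=6: y = 13/4 * 6
y = 39/2

39/2


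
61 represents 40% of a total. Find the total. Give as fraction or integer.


Given: 61 is 40% of the whole
Set up: 61 = 40/100 * whole
whole = 61 * 100 / 40
whole = 6100 / 40
whole = 305/2

305/2


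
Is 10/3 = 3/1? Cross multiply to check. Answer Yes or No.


Cross multiply to check 10/3 = 3/1
Left cross product: 10 * 1 = 10
Right cross product: 3 * 3 = 9
10 != 9
Not equal, so proportions differ => No

No


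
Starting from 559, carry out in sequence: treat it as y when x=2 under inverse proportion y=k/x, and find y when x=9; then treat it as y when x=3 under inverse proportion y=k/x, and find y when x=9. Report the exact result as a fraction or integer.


Start with 559.
Step 1: Inverse prop: k = (559)*2; new y = k/9 = 559*2/9 = 1118/9
Step 2: Inverse prop: k = (1118/9)*3; new y = k/9 = 1118/9*3/9 = 1118/27
Final result = 1118/27

1118/27


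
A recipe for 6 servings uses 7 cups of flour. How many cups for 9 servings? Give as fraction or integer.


Original: 7 cups for 6 servings
Target servings = 9
Scaling factor = 9/6
New amount = 7 * 9/6
= 63/6
= 21/2 cups

21/2


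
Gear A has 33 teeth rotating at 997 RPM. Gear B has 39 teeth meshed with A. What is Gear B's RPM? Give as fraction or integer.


Gear ratio: teeth_A * RPM_A = teeth_B * RPM_B
33 * 997 = 39 * RPM_B
32901 = 39 * RPM_B
RPM_B = 32901 / 39
RPM_B = 10967/13

10967/13


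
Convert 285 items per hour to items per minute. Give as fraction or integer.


Converting from per hour to per minute
Rate = 285 items per hour
Divide by 60: 285/60
= 19/4 items per minute

19/4


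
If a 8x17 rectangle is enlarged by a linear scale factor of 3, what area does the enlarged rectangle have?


Original dimensions: 8 x 17
Enlargement factor = 3
New width = 8 * 3 = 24
New height = 17 * 3 = 51
New area = 24 * 51 = 1224

1224


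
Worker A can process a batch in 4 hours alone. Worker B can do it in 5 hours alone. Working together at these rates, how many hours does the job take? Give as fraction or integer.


Rate of A = 1/4 job per hour
Rate of B = 1/5 job per hour
Combined rate = 1/4 + 1/5
Find common denominator: (5 + 4)/(4*5) = 9/20
Combined rate = 9/20 job per hour
Time together = 1 / (9/20) = 20/9 hours

20/9


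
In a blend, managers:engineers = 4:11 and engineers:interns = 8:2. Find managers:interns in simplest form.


Given a:b = 4:11 and b:c = 8:2
Make b consistent. Multiply first ratio by 8: a:b = 32:88
Multiply second ratio by 11: b:c = 88:22
Now b = 88 in both, so a:b:c = 32:88:22
Therefore a:c = 32:22
Simplify by GCD: a:c = 16:11

16:11


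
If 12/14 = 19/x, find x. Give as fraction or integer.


Setting up: 12/14 = 19/x
Cross multiply: 12 * x = 14 * 19
12x = 266
x = 266/12
x = 133/6

133/6


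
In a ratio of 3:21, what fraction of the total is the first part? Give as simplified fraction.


Total parts = 3 + 21 = 24
First part fraction = 3/24
Simplify: 3/24 = 1/8

1/8


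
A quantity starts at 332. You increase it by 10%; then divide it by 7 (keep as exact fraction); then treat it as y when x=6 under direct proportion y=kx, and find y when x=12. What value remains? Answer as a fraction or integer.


Start with 332.
Step 1: Increase by 10%: 332 * 110/100 = 1826/5
Step 2: Divide by 7: 1826/5 / 7 = 1826/35
Step 3: Direct prop: k = (1826/35)/6; new y = k*12 = 1826/35*12/6 = 3652/35
Final result = 3652/35

3652/35


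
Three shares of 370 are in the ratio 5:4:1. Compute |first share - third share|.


Total parts = 5 + 4 + 1 = 10
Value per part = 370 / 10 = 37
Shares: 5*37=185, 4*37=148, 1*37=37
First share = 185, third share = 37
Difference = |185 - 37| = 148

148


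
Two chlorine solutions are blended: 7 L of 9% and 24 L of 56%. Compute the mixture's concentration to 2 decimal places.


Solute in mixture 1 = 9% of 7 L = 7*9/100 = 63/100 L
Solute in mixture 2 = 56% of 24 L = 24*56/100 = 336/25 L
Total solute = 63/100 + 336/25 = 1407/100 L
Total volume = 7 + 24 = 31 L
Final concentration = 1407/100/31 * 100 = 45.39%

45.39


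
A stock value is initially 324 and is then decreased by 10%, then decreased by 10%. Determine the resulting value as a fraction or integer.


Start: 324
Step 1: decrease by 10% => multiply by 90/100
  324 * 90/100 = 1458/5
Step 2: decrease by 10% => multiply by 90/100
  1458/5 * 90/100 = 6561/25
Final value = 6561/25

6561/25


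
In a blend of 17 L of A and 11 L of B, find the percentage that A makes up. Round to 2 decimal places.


Volume of A = 17 L
Volume of B = 11 L
Total volume = 17 + 11 = 28 L
Percentage of A = (17/28) * 100
= 60.71%

60.71


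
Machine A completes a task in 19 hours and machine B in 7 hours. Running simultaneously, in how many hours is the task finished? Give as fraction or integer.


Rate of A = 1/19 job per hour
Rate of B = 1/7 job per hour
Combined rate = 1/19 + 1/7
Find common denominator: (7 + 19)/(19*7) = 26/133
Combined rate = 26/133 job per hour
Time together = 1 / (26/133) = 133/26 hours

133/26


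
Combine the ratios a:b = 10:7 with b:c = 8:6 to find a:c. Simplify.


Given a:b = 10:7 and b:c = 8:6
Make b consistent. Multiply first ratio by 8: a:b = 80:56
Multiply second ratio by 7: b:c = 56:42
Now b = 56 in both, so a:b:c = 80:56:42
Therefore a:c = 80:42
Simplify by GCD: a:c = 40:21

40:21


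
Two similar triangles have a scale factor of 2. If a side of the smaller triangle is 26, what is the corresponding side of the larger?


Similar triangles have proportional sides
Scale factor = 2
Smaller side = 26
Corresponding larger side = 26 * 2
= 52

52


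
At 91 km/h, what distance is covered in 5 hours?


Using distance = speed * time
Speed = 91 km/h
Time = 5 hours
Distance = 91 * 5
= 455 km

455


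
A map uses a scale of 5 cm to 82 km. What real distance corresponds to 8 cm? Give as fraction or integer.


Map scale: 5 cm = 82 km
Measured distance on map = 8 cm
Set up proportion: 8 * 82 / 5
= 656 / 5
= 656/5 km

656/5


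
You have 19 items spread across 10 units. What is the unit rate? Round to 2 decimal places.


Total items = 19
Number of units = 10
Unit rate = 19 / 10
= 1.90 items per unit

1.90


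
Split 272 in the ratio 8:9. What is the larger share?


Total parts = 8 + 9 = 17
Value per part = 272 / 17 = 16
First share = 8 * 16 = 128
Second share = 9 * 16 = 144
Larger share = 144

144


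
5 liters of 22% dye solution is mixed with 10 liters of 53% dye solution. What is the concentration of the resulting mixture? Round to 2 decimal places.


Solute in mixture 1 = 22% of 5 L = 5*22/100 = 11/10 L
Solute in mixture 2 = 53% of 10 L = 10*53/100 = 53/10 L
Total solute = 11/10 + 53/10 = 32/5 L
Total volume = 5 + 10 = 15 L
Final concentration = 32/5/15 * 100 = 42.67%

42.67


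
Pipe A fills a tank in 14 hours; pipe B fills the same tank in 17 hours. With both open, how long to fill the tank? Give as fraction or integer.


Rate of A = 1/14 job per hour
Rate of B = 1/17 job per hour
Combined rate = 1/14 + 1/17
Find common denominator: (17 + 14)/(14*17) = 31/238
Combined rate = 31/238 job per hour
Time together = 1 / (31/238) = 238/31 hours

238/31


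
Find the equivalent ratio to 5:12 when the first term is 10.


Original ratio: 5:12
First term target: 10
Scale factor = 10 / 5 = 2
Multiply second term: 12 * 2 = 24
Equivalent ratio = 10:24

10:24


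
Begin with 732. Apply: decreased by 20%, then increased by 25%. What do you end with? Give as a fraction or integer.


Start: 732
Step 1: decrease by 20% => multiply by 80/100
  732 * 80/100 = 2928/5
Step 2: increase by 25% => multiply by 125/100
  2928/5 * 125/100 = 732
Final value = 732

732


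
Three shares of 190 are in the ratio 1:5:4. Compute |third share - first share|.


Total parts = 1 + 5 + 4 = 10
Value per part = 190 / 10 = 19
Shares: 1*19=19, 5*19=95, 4*19=76
Third share = 76, first share = 19
Difference = |76 - 19| = 57

57


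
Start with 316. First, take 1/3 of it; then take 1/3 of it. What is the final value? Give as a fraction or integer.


Start with 316.
Step 1: Take 1/3: 316 * 1/3 = 316/3
Step 2: Take 1/3: 316/3 * 1/3 = 316/9
Final result = 316/9

316/9


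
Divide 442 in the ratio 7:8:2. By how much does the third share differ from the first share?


Total parts = 7 + 8 + 2 = 17
Value per part = 442 / 17 = 26
Shares: 7*26=182, 8*26=208, 2*26=52
Third share = 52, first share = 182
Difference = |52 - 182| = 130

130


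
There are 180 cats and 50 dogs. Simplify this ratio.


Find GCD(180, 50)
GCD = 10
Divide both by 10: 180/10 = 18, 50/10 = 5
Simplified ratio = 18:5

18:5


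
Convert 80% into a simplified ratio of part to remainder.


Part = 80%, Remainder = 20%
Ratio = 80:20
GCD(80, 20) = 20
Simplify: 4:1 = 4:1

4:1


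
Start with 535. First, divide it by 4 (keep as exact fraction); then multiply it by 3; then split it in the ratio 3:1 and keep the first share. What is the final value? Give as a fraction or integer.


Start with 535.
Step 1: Divide by 4: 535 / 4 = 535/4
Step 2: Multiply by 3: 535/4 * 3 = 1605/4
Step 3: Split 3:1, first share = 1605/4 * 3/4 = 4815/16
Final result = 4815/16

4815/16


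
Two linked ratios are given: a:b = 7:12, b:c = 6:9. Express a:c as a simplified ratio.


Given a:b = 7:12 and b:c = 6:9
Make b consistent. Multiply first ratio by 6: a:b = 42:72
Multiply second ratio by 12: b:c = 72:108
Now b = 72 in both, so a:b:c = 42:72:108
Therefore a:c = 42:108
Simplify by GCD: a:c = 7:18

7:18


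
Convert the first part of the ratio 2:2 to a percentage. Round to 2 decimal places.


Total parts = 2 + 2 = 4
First part fraction = 2/4
Percentage = (2/4) * 100
= 0.5 * 100
= 50.00%

50.00


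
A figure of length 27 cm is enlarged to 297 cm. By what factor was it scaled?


Original length = 27 cm
Scaled length = 297 cm
Scale factor = 297 / 27
= 11

11


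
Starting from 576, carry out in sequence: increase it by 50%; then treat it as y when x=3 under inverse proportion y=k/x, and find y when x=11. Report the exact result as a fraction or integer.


Start with 576.
Step 1: Increase by 50%: 576 * 150/100 = 864
Step 2: Inverse prop: k = (864)*3; new y = k/11 = 864*3/11 = 2592/11
Final result = 2592/11

2592/11


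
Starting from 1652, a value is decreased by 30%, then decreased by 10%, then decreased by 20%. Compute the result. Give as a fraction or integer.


Start: 1652
Step 1: decrease by 30% => multiply by 70/100
  1652 * 70/100 = 5782/5
Step 2: decrease by 10% => multiply by 90/100
  5782/5 * 90/100 = 26019/25
Step 3: decrease by 20% => multiply by 80/100
  26019/25 * 80/100 = 104076/125
Final value = 104076/125

104076/125


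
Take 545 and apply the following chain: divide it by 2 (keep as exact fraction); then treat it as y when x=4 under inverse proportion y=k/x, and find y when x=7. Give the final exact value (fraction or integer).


Start with 545.
Step 1: Divide by 2: 545 / 2 = 545/2
Step 2: Inverse prop: k = (545/2)*4; new y = k/7 = 545/2*4/7 = 1090/7
Final result = 1090/7

1090/7


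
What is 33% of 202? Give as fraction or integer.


Compute 33% of 202
Convert percentage: 33% = 33/100
Multiply: 202 * 33/100
= 6666/100
= 3333/50

3333/50


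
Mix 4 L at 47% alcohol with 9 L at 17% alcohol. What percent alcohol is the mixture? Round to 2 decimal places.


Solute in mixture 1 = 47% of 4 L = 4*47/100 = 47/25 L
Solute in mixture 2 = 17% of 9 L = 9*17/100 = 153/100 L
Total solute = 47/25 + 153/100 = 341/100 L
Total volume = 4 + 9 = 13 L
Final concentration = 341/100/13 * 100 = 26.23%

26.23


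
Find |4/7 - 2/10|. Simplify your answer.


Simplify: 4/7 = 4/7 and 2/10 = 1/5
Find common denominator: LCD = 35
Convert: 20/35 and 7/35
Difference = |20 - 7|/35 = 13/35
Simplified = 13/35

13/35


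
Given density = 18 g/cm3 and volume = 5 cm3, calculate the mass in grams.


Using mass = density * volume
Density = 18 g/cm3
Volume = 5 cm3
Mass = 18 * 5
= 90 g

90


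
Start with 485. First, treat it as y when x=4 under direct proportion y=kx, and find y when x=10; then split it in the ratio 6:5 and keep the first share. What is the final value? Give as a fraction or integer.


Start with 485.
Step 1: Direct prop: k = (485)/4; new y = k*10 = 485*10/4 = 2425/2
Step 2: Split 6:5, first share = 2425/2 * 6/11 = 7275/11
Final result = 7275/11

7275/11


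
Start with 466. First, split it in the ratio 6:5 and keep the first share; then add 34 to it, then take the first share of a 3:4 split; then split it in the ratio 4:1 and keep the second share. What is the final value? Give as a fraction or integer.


Start with 466.
Step 1: Split 6:5, first share = 466 * 6/11 = 2796/11
Step 2: Add 34: 2796/11+34=3170/11; split 3:4 first = 3170/11*3/7 = 9510/77
Step 3: Split 4:1, second share = 9510/77 * 1/5 = 1902/77
Final result = 1902/77

1902/77


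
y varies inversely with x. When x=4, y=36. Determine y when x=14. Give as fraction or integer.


Inverse proportion: y = k/x
Find k: k = 4 * 36 = 144
Compute y at x=14: y = 144/14
y = 72/7

72/7


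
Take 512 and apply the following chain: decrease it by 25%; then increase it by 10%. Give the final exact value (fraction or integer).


Start with 512.
Step 1: Decrease by 25%: 512 * 75/100 = 384
Step 2: Increase by 10%: 384 * 110/100 = 2112/5
Final result = 2112/5

2112/5


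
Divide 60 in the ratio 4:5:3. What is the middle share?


Ratio = 4:5:3
Total parts = 4 + 5 + 3 = 12
Value per part = 60 / 12 = 5
First share = 4 * 5 = 20
Middle share = 5 * 5 = 25
Third share = 3 * 5 = 15

25


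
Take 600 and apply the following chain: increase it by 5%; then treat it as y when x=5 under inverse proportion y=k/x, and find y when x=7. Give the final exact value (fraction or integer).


Start with 600.
Step 1: Increase by 5%: 600 * 105/100 = 630
Step 2: Inverse prop: k = (630)*5; new y = k/7 = 630*5/7 = 450
Final result = 450

450


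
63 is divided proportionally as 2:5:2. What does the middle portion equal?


Ratio = 2:5:2
Total parts = 2 + 5 + 2 = 9
Value per part = 63 / 9 = 7
First share = 2 * 7 = 14
Middle share = 5 * 7 = 35
Third share = 2 * 7 = 14

35


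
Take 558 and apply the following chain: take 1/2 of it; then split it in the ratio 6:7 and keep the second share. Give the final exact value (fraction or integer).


Start with 558.
Step 1: Take 1/2: 558 * 1/2 = 279
Step 2: Split 6:7, second share = 279 * 7/13 = 1953/13
Final result = 1953/13

1953/13


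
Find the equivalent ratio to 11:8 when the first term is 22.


Original ratio: 11:8
First term target: 22
Scale factor = 22 / 11 = 2
Multiply second term: 8 * 2 = 16
Equivalent ratio = 22:16

22:16


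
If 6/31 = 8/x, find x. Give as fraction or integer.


Setting up: 6/31 = 8/x
Cross multiply: 6 * x = 31 * 8
6x = 248
x = 248/6
x = 124/3

124/3


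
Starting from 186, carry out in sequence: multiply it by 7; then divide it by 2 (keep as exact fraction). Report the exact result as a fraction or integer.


Start with 186.
Step 1: Multiply by 7: 186 * 7 = 1302
Step 2: Divide by 2: 1302 / 2 = 651
Final result = 651

651


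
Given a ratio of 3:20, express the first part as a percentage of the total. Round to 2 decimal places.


Total parts = 3 + 20 = 23
First part fraction = 3/23
Percentage = (3/23) * 100
= 0.130435 * 100
= 13.04%

13.04


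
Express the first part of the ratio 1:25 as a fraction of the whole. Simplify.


Total parts = 1 + 25 = 26
First part fraction = 1/26
Simplify: 1/26 = 1/26

1/26


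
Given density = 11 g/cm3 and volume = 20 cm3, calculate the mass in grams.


Using mass = density * volume
Density = 11 g/cm3
Volume = 20 cm3
Mass = 11 * 20
= 220 g

220


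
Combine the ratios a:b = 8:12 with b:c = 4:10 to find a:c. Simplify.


Given a:b = 8:12 and b:c = 4:10
Make b consistent. Multiply first ratio by 4: a:b = 32:48
Multiply second ratio by 12: b:c = 48:120
Now b = 48 in both, so a:b:c = 32:48:120
Therefore a:c = 32:120
Simplify by GCD: a:c = 4:15

4:15


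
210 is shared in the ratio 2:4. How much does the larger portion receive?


Total parts = 2 + 4 = 6
Value per part = 210 / 6 = 35
First share = 2 * 35 = 70
Second share = 4 * 35 = 140
Larger share = 140

140


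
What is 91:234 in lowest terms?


Find GCD(91, 234)
GCD = 13
Divide both by 13: 91/13 = 7, 234/13 = 18
Simplified ratio = 7:18

7:18


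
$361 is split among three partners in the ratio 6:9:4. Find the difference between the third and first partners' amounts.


Total parts = 6 + 9 + 4 = 19
Value per part = 361 / 19 = 19
Shares: 6*19=114, 9*19=171, 4*19=76
Third share = 76, first share = 114
Difference = |76 - 114| = 38

38


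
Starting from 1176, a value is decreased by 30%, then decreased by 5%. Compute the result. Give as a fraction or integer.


Start: 1176
Step 1: decrease by 30% => multiply by 70/100
  1176 * 70/100 = 4116/5
Step 2: decrease by 5% => multiply by 95/100
  4116/5 * 95/100 = 19551/25
Final value = 19551/25

19551/25


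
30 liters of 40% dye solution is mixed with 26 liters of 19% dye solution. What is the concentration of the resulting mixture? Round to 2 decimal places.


Solute in mixture 1 = 40% of 30 L = 30*40/100 = 12 L
Solute in mixture 2 = 19% of 26 L = 26*19/100 = 247/50 L
Total solute = 12 + 247/50 = 847/50 L
Total volume = 30 + 26 = 56 L
Final concentration = 847/50/56 * 100 = 30.25%

30.25


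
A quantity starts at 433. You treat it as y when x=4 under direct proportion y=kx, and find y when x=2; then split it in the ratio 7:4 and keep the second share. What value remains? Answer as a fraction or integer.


Start with 433.
Step 1: Direct prop: k = (433)/4; new y = k*2 = 433*2/4 = 433/2
Step 2: Split 7:4, second share = 433/2 * 4/11 = 866/11
Final result = 866/11

866/11


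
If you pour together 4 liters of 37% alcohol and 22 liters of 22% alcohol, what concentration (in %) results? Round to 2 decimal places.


Solute in mixture 1 = 37% of 4 L = 4*37/100 = 37/25 L
Solute in mixture 2 = 22% of 22 L = 22*22/100 = 121/25 L
Total solute = 37/25 + 121/25 = 158/25 L
Total volume = 4 + 22 = 26 L
Final concentration = 158/25/26 * 100 = 24.31%

24.31


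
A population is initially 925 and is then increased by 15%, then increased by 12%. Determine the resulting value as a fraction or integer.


Start: 925
Step 1: increase by 15% => multiply by 115/100
  925 * 115/100 = 4255/4
Step 2: increase by 12% => multiply by 112/100
  4255/4 * 112/100 = 5957/5
Final value = 5957/5

5957/5


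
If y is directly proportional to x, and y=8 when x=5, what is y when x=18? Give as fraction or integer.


Direct proportion: y = kx
Find k: k = 8/5 = 8/5
Compute y at x=18: y = 8/5 * 18
y = 144/5

144/5


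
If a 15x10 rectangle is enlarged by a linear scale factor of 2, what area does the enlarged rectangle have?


Original dimensions: 15 x 10
Enlargement factor = 2
New width = 15 * 2 = 30
New height = 10 * 2 = 20
New area = 30 * 20 = 600

600


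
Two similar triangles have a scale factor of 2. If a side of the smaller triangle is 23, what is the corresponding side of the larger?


Similar triangles have proportional sides
Scale factor = 2
Smaller side = 23
Corresponding larger side = 23 * 2
= 46

46


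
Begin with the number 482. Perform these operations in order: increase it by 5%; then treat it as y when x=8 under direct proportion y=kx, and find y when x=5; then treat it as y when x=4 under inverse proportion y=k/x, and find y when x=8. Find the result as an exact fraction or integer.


Start with 482.
Step 1: Increase by 5%: 482 * 105/100 = 5061/10
Step 2: Direct prop: k = (5061/10)/8; new y = k*5 = 5061/10*5/8 = 5061/16
Step 3: Inverse prop: k = (5061/16)*4; new y = k/8 = 5061/16*4/8 = 5061/32
Final result = 5061/32

5061/32


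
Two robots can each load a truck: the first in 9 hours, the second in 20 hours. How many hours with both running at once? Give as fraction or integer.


Rate of A = 1/9 job per hour
Rate of B = 1/20 job per hour
Combined rate = 1/9 + 1/20
Find common denominator: (20 + 9)/(9*20) = 29/180
Combined rate = 29/180 job per hour
Time together = 1 / (29/180) = 180/29 hours

180/29


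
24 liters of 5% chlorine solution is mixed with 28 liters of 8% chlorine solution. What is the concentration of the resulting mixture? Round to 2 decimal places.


Solute in mixture 1 = 5% of 24 L = 24*5/100 = 6/5 L
Solute in mixture 2 = 8% of 28 L = 28*8/100 = 56/25 L
Total solute = 6/5 + 56/25 = 86/25 L
Total volume = 24 + 28 = 52 L
Final concentration = 86/25/52 * 100 = 6.62%

6.62


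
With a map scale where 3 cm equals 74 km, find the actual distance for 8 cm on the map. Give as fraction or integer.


Map scale: 3 cm = 74 km
Measured distance on map = 8 cm
Set up proportion: 8 * 74 / 3
= 592 / 3
= 592/3 km

592/3


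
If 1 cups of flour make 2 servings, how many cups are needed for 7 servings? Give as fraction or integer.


Original: 1 cups for 2 servings
Target servings = 7
Scaling factor = 7/2
New amount = 1 * 7/2
= 7/2
= 7/2 cups

7/2


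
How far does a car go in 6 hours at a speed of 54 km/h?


Using distance = speed * time
Speed = 54 km/h
Time = 6 hours
Distance = 54 * 6
= 324 km

324


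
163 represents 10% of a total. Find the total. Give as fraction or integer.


Given: 163 is 10% of the whole
Set up: 163 = 10/100 * whole
whole = 163 * 100 / 10
whole = 16300 / 10
whole = 1630

1630


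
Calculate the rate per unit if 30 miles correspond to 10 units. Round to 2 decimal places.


Total miles = 30
Number of units = 10
Unit rate = 30 / 10
= 3 miles per unit

3


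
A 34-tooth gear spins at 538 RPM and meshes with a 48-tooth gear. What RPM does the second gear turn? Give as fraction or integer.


Gear ratio: teeth_A * RPM_A = teeth_B * RPM_B
34 * 538 = 48 * RPM_B
18292 = 48 * RPM_B
RPM_B = 18292 / 48
RPM_B = 4573/12

4573/12


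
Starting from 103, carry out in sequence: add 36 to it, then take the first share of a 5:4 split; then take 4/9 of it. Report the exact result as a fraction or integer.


Start with 103.
Step 1: Add 36: 103+36=139; split 5:4 first = 139*5/9 = 695/9
Step 2: Take 4/9: 695/9 * 4/9 = 2780/81
Final result = 2780/81

2780/81


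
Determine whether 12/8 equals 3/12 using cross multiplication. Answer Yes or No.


Cross multiply to check 12/8 = 3/12
Left cross product: 12 * 12 = 144
Right cross product: 8 * 3 = 24
144 != 24
Not equal, so proportions differ => No

No


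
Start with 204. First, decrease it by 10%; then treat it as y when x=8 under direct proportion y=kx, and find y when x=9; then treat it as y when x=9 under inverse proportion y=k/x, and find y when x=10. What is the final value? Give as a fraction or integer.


Start with 204.
Step 1: Decrease by 10%: 204 * 90/100 = 918/5
Step 2: Direct prop: k = (918/5)/8; new y = k*9 = 918/5*9/8 = 4131/20
Step 3: Inverse prop: k = (4131/20)*9; new y = k/10 = 4131/20*9/10 = 37179/200
Final result = 37179/200

37179/200


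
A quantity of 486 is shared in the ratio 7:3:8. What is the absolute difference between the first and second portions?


Total parts = 7 + 3 + 8 = 18
Value per part = 486 / 18 = 27
Shares: 7*27=189, 3*27=81, 8*27=216
First share = 189, second share = 81
Difference = |189 - 81| = 108

108


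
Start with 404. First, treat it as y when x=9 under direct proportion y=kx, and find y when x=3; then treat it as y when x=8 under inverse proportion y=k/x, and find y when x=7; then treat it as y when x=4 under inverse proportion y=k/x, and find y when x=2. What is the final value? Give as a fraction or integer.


Start with 404.
Step 1: Direct prop: k = (404)/9; new y = k*3 = 404*3/9 = 404/3
Step 2: Inverse prop: k = (404/3)*8; new y = k/7 = 404/3*8/7 = 3232/21
Step 3: Inverse prop: k = (3232/21)*4; new y = k/2 = 3232/21*4/2 = 6464/21
Final result = 6464/21

6464/21


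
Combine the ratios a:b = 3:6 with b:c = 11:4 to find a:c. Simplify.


Given a:b = 3:6 and b:c = 11:4
Make b consistent. Multiply first ratio by 11: a:b = 33:66
Multiply second ratio by 6: b:c = 66:24
Now b = 66 in both, so a:b:c = 33:66:24
Therefore a:c = 33:24
Simplify by GCD: a:c = 11:8

11:8


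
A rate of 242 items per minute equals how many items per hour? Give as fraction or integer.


Converting from per minute to per hour
Rate = 242 items per minute
Multiply by 60: 242 * 60
= 14520 items per hour

14520


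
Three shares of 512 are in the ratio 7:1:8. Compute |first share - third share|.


Total parts = 7 + 1 + 8 = 16
Value per part = 512 / 16 = 32
Shares: 7*32=224, 1*32=32, 8*32=256
First share = 224, third share = 256
Difference = |224 - 256| = 32

32


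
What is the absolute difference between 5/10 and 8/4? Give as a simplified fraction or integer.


Simplify: 5/10 = 1/2 and 8/4 = 2
Find common denominator: LCD = 2
Convert: 1/2 and 4/2
Difference = |1 - 4|/2 = 3/2
Simplified = 3/2

3/2


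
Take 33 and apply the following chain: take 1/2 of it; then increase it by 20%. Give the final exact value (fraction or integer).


Start with 33.
Step 1: Take 1/2: 33 * 1/2 = 33/2
Step 2: Increase by 20%: 33/2 * 120/100 = 99/5
Final result = 99/5

99/5


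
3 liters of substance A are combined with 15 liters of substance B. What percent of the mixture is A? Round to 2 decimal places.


Volume of A = 3 L
Volume of B = 15 L
Total volume = 3 + 15 = 18 L
Percentage of A = (3/18) * 100
= 16.67%

16.67


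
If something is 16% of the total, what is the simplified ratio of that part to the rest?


Part = 16%, Remainder = 84%
Ratio = 16:84
GCD(16, 84) = 4
Simplify: 4:21 = 4:21

4:21


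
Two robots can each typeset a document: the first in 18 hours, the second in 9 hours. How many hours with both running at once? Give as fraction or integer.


Rate of A = 1/18 job per hour
Rate of B = 1/9 job per hour
Combined rate = 1/18 + 1/9
Find common denominator: (9 + 18)/(18*9) = 27/162
Combined rate = 1/6 job per hour
Time together = 1 / (1/6) = 6 hours

6


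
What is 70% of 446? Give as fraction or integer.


Compute 70% of 446
Convert percentage: 70% = 70/100
Multiply: 446 * 70/100
= 31220/100
= 1561/5

1561/5


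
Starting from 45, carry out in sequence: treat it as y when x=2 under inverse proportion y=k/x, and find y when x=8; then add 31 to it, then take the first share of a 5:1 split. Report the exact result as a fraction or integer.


Start with 45.
Step 1: Inverse prop: k = (45)*2; new y = k/8 = 45*2/8 = 45/4
Step 2: Add 31: 45/4+31=169/4; split 5:1 first = 169/4*5/6 = 845/24
Final result = 845/24

845/24


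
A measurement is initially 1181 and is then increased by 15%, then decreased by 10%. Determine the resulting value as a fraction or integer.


Start: 1181
Step 1: increase by 15% => multiply by 115/100
  1181 * 115/100 = 27163/20
Step 2: decrease by 10% => multiply by 90/100
  27163/20 * 90/100 = 244467/200
Final value = 244467/200

244467/200


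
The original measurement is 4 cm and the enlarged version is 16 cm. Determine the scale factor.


Original length = 4 cm
Scaled length = 16 cm
Scale factor = 16 / 4
= 4

4


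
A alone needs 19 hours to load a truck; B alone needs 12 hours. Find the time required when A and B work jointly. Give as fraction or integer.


Rate of A = 1/19 job per hour
Rate of B = 1/12 job per hour
Combined rate = 1/19 + 1/12
Find common denominator: (12 + 19)/(19*12) = 31/228
Combined rate = 31/228 job per hour
Time together = 1 / (31/228) = 228/31 hours

228/31


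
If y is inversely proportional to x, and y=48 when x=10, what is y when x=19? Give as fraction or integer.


Inverse proportion: y = k/x
Find k: k = 10 * 48 = 480
Compute y at x=19: y = 480/19
y = 480/19

480/19


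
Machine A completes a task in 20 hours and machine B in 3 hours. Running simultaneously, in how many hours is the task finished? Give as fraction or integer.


Rate of A = 1/20 job per hour
Rate of B = 1/3 job per hour
Combined rate = 1/20 + 1/3
Find common denominator: (3 + 20)/(20*3) = 23/60
Combined rate = 23/60 job per hour
Time together = 1 / (23/60) = 60/23 hours

60/23


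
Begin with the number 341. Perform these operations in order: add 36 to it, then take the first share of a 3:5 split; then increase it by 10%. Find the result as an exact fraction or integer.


Start with 341.
Step 1: Add 36: 341+36=377; split 3:5 first = 377*3/8 = 1131/8
Step 2: Increase by 10%: 1131/8 * 110/100 = 12441/80
Final result = 12441/80

12441/80


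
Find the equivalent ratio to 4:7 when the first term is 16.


Original ratio: 4:7
First term target: 16
Scale factor = 16 / 4 = 4
Multiply second term: 7 * 4 = 28
Equivalent ratio = 16:28

16:28


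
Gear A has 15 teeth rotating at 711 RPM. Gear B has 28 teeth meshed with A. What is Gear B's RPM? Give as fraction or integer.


Gear ratio: teeth_A * RPM_A = teeth_B * RPM_B
15 * 711 = 28 * RPM_B
10665 = 28 * RPM_B
RPM_B = 10665 / 28
RPM_B = 10665/28

10665/28


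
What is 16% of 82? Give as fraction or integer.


Compute 16% of 82
Convert percentage: 16% = 16/100
Multiply: 82 * 16/100
= 1312/100
= 328/25

328/25


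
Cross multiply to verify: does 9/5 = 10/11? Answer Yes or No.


Cross multiply to check 9/5 = 10/11
Left cross product: 9 * 11 = 99
Right cross product: 5 * 10 = 50
99 != 50
Not equal, so proportions differ => No

No


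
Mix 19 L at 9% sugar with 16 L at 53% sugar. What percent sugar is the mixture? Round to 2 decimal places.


Solute in mixture 1 = 9% of 19 L = 19*9/100 = 171/100 L
Solute in mixture 2 = 53% of 16 L = 16*53/100 = 212/25 L
Total solute = 171/100 + 212/25 = 1019/100 L
Total volume = 19 + 16 = 35 L
Final concentration = 1019/100/35 * 100 = 29.11%

29.11


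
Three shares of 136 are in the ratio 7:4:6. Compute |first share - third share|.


Total parts = 7 + 4 + 6 = 17
Value per part = 136 / 17 = 8
Shares: 7*8=56, 4*8=32, 6*8=48
First share = 56, third share = 48
Difference = |56 - 48| = 8

8


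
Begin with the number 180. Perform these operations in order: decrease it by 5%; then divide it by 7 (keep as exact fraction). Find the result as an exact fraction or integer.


Start with 180.
Step 1: Decrease by 5%: 180 * 95/100 = 171
Step 2: Divide by 7: 171 / 7 = 171/7
Final result = 171/7

171/7


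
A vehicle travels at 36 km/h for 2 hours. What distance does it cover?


Using distance = speed * time
Speed = 36 km/h
Time = 2 hours
Distance = 36 * 2
= 72 km

72


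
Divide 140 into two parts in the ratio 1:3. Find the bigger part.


Total parts = 1 + 3 = 4
Value per part = 140 / 4 = 35
First share = 1 * 35 = 35
Second share = 3 * 35 = 105
Larger share = 105

105


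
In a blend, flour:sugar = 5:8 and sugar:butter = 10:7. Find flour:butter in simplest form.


Given a:b = 5:8 and b:c = 10:7
Make b consistent. Multiply first ratio by 10: a:b = 50:80
Multiply second ratio by 8: b:c = 80:56
Now b = 80 in both, so a:b:c = 50:80:56
Therefore a:c = 50:56
Simplify by GCD: a:c = 25:28

25:28


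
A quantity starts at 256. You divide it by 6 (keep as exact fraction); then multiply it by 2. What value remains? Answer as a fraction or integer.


Start with 256.
Step 1: Divide by 6: 256 / 6 = 128/3
Step 2: Multiply by 2: 128/3 * 2 = 256/3
Final result = 256/3

256/3


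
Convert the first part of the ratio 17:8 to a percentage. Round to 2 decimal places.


Total parts = 17 + 8 = 25
First part fraction = 17/25
Percentage = (17/25) * 100
= 0.68 * 100
= 68.00%

68.00


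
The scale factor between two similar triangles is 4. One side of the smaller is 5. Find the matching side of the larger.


Similar triangles have proportional sides
Scale factor = 4
Smaller side = 5
Corresponding larger side = 5 * 4
= 20

20


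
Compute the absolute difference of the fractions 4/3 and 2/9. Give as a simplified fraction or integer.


Simplify: 4/3 = 4/3 and 2/9 = 2/9
Find common denominator: LCD = 9
Convert: 12/9 and 2/9
Difference = |12 - 2|/9 = 10/9
Simplified = 10/9

10/9


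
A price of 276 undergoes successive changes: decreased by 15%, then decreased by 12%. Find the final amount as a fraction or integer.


Start: 276
Step 1: decrease by 15% => multiply by 85/100
  276 * 85/100 = 1173/5
Step 2: decrease by 12% => multiply by 88/100
  1173/5 * 88/100 = 25806/125
Final value = 25806/125

25806/125


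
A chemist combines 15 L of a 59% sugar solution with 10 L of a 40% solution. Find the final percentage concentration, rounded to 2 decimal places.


Solute in mixture 1 = 59% of 15 L = 15*59/100 = 177/20 L
Solute in mixture 2 = 40% of 10 L = 10*40/100 = 4 L
Total solute = 177/20 + 4 = 257/20 L
Total volume = 15 + 10 = 25 L
Final concentration = 257/20/25 * 100 = 51.40%

51.40


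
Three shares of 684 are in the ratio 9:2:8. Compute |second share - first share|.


Total parts = 9 + 2 + 8 = 19
Value per part = 684 / 19 = 36
Shares: 9*36=324, 2*36=72, 8*36=288
Second share = 72, first share = 324
Difference = |72 - 324| = 252

252


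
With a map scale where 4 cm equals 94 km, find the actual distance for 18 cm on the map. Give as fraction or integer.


Map scale: 4 cm = 94 km
Measured distance on map = 18 cm
Set up proportion: 18 * 94 / 4
= 1692 / 4
= 423 km

423


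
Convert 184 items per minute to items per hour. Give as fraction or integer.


Converting from per minute to per hour
Rate = 184 items per minute
Multiply by 60: 184 * 60
= 11040 items per hour

11040


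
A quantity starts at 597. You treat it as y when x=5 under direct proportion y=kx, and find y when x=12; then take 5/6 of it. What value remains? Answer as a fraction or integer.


Start with 597.
Step 1: Direct prop: k = (597)/5; new y = k*12 = 597*12/5 = 7164/5
Step 2: Take 5/6: 7164/5 * 5/6 = 1194
Final result = 1194

1194


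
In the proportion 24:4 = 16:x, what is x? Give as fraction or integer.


Setting up: 24/4 = 16/x
Cross multiply: 24 * x = 4 * 16
24x = 64
x = 64/24
x = 8/3

8/3


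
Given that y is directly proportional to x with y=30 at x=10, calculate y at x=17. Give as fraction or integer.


Direct proportion: y = kx
Find k: k = 30/10 = 3
Compute y at x=17: y = 3 * 17
y = 51

51


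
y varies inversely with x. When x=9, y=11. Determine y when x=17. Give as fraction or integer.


Inverse proportion: y = k/x
Find k: k = 9 * 11 = 99
Compute y at x=17: y = 99/17
y = 99/17

99/17


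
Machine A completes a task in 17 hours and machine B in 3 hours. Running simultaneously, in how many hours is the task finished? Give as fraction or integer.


Rate of A = 1/17 job per hour
Rate of B = 1/3 job per hour
Combined rate = 1/17 + 1/3
Find common denominator: (3 + 17)/(17*3) = 20/51
Combined rate = 20/51 job per hour
Time together = 1 / (20/51) = 51/20 hours

51/20


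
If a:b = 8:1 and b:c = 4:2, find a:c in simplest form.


Given a:b = 8:1 and b:c = 4:2
Make b consistent. Multiply first ratio by 4: a:b = 32:4
Multiply second ratio by 1: b:c = 4:2
Now b = 4 in both, so a:b:c = 32:4:2
Therefore a:c = 32:2
Simplify by GCD: a:c = 16:1

16:1


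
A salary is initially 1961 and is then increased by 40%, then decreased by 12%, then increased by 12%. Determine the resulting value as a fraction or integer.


Start: 1961
Step 1: increase by 40% => multiply by 140/100
  1961 * 140/100 = 13727/5
Step 2: decrease by 12% => multiply by 88/100
  13727/5 * 88/100 = 301994/125
Step 3: increase by 12% => multiply by 112/100
  301994/125 * 112/100 = 8455832/3125
Final value = 8455832/3125

8455832/3125


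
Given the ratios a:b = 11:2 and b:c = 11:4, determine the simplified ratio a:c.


Given a:b = 11:2 and b:c = 11:4
Make b consistent. Multiply first ratio by 11: a:b = 121:22
Multiply second ratio by 2: b:c = 22:8
Now b = 22 in both, so a:b:c = 121:22:8
Therefore a:c = 121:8
Simplify by GCD: a:c = 121:8

121:8


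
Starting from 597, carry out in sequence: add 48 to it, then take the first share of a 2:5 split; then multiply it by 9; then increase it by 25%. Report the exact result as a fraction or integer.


Start with 597.
Step 1: Add 48: 597+48=645; split 2:5 first = 645*2/7 = 1290/7
Step 2: Multiply by 9: 1290/7 * 9 = 11610/7
Step 3: Increase by 25%: 11610/7 * 125/100 = 29025/14
Final result = 29025/14

29025/14


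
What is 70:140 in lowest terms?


Find GCD(70, 140)
GCD = 70
Divide both by 70: 70/70 = 1, 140/70 = 2
Simplified ratio = 1:2

1:2


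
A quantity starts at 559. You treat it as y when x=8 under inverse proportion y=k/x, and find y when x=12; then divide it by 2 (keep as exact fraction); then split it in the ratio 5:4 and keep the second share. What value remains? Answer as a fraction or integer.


Start with 559.
Step 1: Inverse prop: k = (559)*8; new y = k/12 = 559*8/12 = 1118/3
Step 2: Divide by 2: 1118/3 / 2 = 559/3
Step 3: Split 5:4, second share = 559/3 * 4/9 = 2236/27
Final result = 2236/27

2236/27


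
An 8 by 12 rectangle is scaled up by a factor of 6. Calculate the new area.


Original dimensions: 8 x 12
Enlargement factor = 6
New width = 8 * 6 = 48
New height = 12 * 6 = 72
New area = 48 * 72 = 3456

3456


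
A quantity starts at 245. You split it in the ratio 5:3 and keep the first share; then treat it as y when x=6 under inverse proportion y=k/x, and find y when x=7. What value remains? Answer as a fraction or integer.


Start with 245.
Step 1: Split 5:3, first share = 245 * 5/8 = 1225/8
Step 2: Inverse prop: k = (1225/8)*6; new y = k/7 = 1225/8*6/7 = 525/4
Final result = 525/4

525/4


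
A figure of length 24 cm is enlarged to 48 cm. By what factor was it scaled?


Original length = 24 cm
Scaled length = 48 cm
Scale factor = 48 / 24
= 2

2


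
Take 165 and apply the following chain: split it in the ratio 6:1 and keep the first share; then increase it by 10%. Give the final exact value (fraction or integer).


Start with 165.
Step 1: Split 6:1, first share = 165 * 6/7 = 990/7
Step 2: Increase by 10%: 990/7 * 110/100 = 1089/7
Final result = 1089/7

1089/7


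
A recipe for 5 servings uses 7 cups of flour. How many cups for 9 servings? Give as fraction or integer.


Original: 7 cups for 5 servings
Target servings = 9
Scaling factor = 9/5
New amount = 7 * 9/5
= 63/5
= 63/5 cups

63/5


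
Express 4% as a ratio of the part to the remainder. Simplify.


Part = 4%, Remainder = 96%
Ratio = 4:96
GCD(4, 96) = 4
Simplify: 1:24 = 1:24

1:24


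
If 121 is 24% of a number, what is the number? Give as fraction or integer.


Given: 121 is 24% of the whole
Set up: 121 = 24/100 * whole
whole = 121 * 100 / 24
whole = 12100 / 24
whole = 3025/6

3025/6


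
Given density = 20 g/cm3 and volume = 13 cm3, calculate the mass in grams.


Using mass = density * volume
Density = 20 g/cm3
Volume = 13 cm3
Mass = 20 * 13
= 260 g

260


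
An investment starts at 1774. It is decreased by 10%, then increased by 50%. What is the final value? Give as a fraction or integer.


Start: 1774
Step 1: decrease by 10% => multiply by 90/100
  1774 * 90/100 = 7983/5
Step 2: increase by 50% => multiply by 150/100
  7983/5 * 150/100 = 23949/10
Final value = 23949/10

23949/10


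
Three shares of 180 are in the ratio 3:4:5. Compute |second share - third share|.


Total parts = 3 + 4 + 5 = 12
Value per part = 180 / 12 = 15
Shares: 3*15=45, 4*15=60, 5*15=75
Second share = 60, third share = 75
Difference = |60 - 75| = 15

15
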